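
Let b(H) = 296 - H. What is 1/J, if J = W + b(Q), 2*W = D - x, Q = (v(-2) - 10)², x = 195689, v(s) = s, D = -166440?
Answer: -2/361825 ≈ -5.5275e-6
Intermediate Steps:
Q = 144 (Q = (-2 - 10)² = (-12)² = 144)
W = -362129/2 (W = (-166440 - 1*195689)/2 = (-166440 - 195689)/2 = (½)*(-362129) = -362129/2 ≈ -1.8106e+5)
J = -361825/2 (J = -362129/2 + (296 - 1*144) = -362129/2 + (296 - 144) = -362129/2 + 152 = -361825/2 ≈ -1.8091e+5)
1/J = 1/(-361825/2) = -2/361825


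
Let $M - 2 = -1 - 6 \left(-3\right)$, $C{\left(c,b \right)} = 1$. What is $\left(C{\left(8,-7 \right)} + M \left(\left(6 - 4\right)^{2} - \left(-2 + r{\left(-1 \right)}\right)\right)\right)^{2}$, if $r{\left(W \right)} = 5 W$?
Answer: $44100$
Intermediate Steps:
$M = 19$ ($M = 2 - \left(1 + 6 \left(-3\right)\right) = 2 - -17 = 2 + \left(-1 + 18\right) = 2 + 17 = 19$)
$\left(C{\left(8,-7 \right)} + M \left(\left(6 - 4\right)^{2} - \left(-2 + r{\left(-1 \right)}\right)\right)\right)^{2} = \left(1 + 19 \left(\left(6 - 4\right)^{2} - \left(-2 + 5 \left(-1\right)\right)\right)\right)^{2} = \left(1 + 19 \left(2^{2} + \left(2 - -5\right)\right)\right)^{2} = \left(1 + 19 \left(4 + \left(2 + 5\right)\right)\right)^{2} = \left(1 + 19 \left(4 + 7\right)\right)^{2} = \left(1 + 19 \cdot 11\right)^{2} = \left(1 + 209\right)^{2} = 210^{2} = 44100$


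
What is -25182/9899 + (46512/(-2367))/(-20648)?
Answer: -17087222392/6719470897 ≈ -2.5429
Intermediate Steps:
-25182/9899 + (46512/(-2367))/(-20648) = -25182*1/9899 + (46512*(-1/2367))*(-1/20648) = -25182/9899 - 5168/263*(-1/20648) = -25182/9899 + 646/678803 = -17087222392/6719470897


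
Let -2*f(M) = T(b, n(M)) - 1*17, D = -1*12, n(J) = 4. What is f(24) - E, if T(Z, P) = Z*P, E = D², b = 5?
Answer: -291/2 ≈ -145.50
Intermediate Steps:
D = -12
E = 144 (E = (-12)² = 144)
T(Z, P) = P*Z
f(M) = -3/2 (f(M) = -(4*5 - 1*17)/2 = -(20 - 17)/2 = -½*3 = -3/2)
f(24) - E = -3/2 - 1*144 = -3/2 - 144 = -291/2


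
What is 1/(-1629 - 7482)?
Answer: -1/9111 ≈ -0.00010976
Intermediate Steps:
1/(-1629 - 7482) = 1/(-9111) = -1/9111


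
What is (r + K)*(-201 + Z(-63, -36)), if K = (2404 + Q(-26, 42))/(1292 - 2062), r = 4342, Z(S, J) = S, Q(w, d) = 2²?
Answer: -5727312/5 ≈ -1.1455e+6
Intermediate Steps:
Q(w, d) = 4
K = -172/55 (K = (2404 + 4)/(1292 - 2062) = 2408/(-770) = 2408*(-1/770) = -172/55 ≈ -3.1273)
(r + K)*(-201 + Z(-63, -36)) = (4342 - 172/55)*(-201 - 63) = (238638/55)*(-264) = -5727312/5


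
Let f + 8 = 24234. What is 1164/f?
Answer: 582/12113 ≈ 0.048048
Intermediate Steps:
f = 24226 (f = -8 + 24234 = 24226)
1164/f = 1164/24226 = 1164*(1/24226) = 582/12113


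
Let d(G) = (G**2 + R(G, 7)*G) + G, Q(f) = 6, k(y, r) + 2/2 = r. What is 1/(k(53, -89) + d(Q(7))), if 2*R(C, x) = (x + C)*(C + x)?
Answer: 1/459 ≈ 0.0021787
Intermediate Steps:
k(y, r) = -1 + r
R(C, x) = (C + x)**2/2 (R(C, x) = ((x + C)*(C + x))/2 = ((C + x)*(C + x))/2 = (C + x)**2/2)
d(G) = G + G**2 + G*(7 + G)**2/2 (d(G) = (G**2 + ((G + 7)**2/2)*G) + G = (G**2 + ((7 + G)**2/2)*G) + G = (G**2 + G*(7 + G)**2/2) + G = G + G**2 + G*(7 + G)**2/2)
1/(k(53, -89) + d(Q(7))) = 1/((-1 - 89) + (1/2)*6*(51 + 6**2 + 16*6)) = 1/(-90 + (1/2)*6*(51 + 36 + 96)) = 1/(-90 + (1/2)*6*183) = 1/(-90 + 549) = 1/459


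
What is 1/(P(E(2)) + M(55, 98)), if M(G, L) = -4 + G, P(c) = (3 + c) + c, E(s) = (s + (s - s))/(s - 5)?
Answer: 3/158 ≈ 0.018987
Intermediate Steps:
E(s) = s/(-5 + s) (E(s) = (s + 0)/(-5 + s) = s/(-5 + s))
P(c) = 3 + 2*c
1/(P(E(2)) + M(55, 98)) = 1/((3 + 2*(2/(-5 + 2))) + (-4 + 55)) = 1/((3 + 2*(2/(-3))) + 51) = 1/((3 + 2*(2*(-1/3))) + 51) = 1/((3 + 2*(-2/3)) + 51) = 1/((3 - 4/3) + 51) = 1/(5/3 + 51) = 1/(158/3) = 3/158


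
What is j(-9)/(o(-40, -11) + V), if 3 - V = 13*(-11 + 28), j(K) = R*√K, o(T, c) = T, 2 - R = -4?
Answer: -3*I/43 ≈ -0.069767*I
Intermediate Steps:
R = 6 (R = 2 - 1*(-4) = 2 + 4 = 6)
j(K) = 6*√K
V = -218 (V = 3 - 13*(-11 + 28) = 3 - 13*17 = 3 - 1*221 = 3 - 221 = -218)
j(-9)/(o(-40, -11) + V) = (6*√(-9))/(-40 - 218) = (6*(3*I))/(-258) = -3*I/43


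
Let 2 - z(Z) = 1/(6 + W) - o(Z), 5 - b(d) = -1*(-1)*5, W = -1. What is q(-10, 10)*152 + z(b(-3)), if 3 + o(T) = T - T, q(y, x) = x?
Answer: 7594/5 ≈ 1518.8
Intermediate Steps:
o(T) = -3 (o(T) = -3 + (T - T) = -3 + 0 = -3)
b(d) = 0 (b(d) = 5 - (-1*(-1))*5 = 5 - 5 = 0)
z(Z) = -6/5 (z(Z) = 2 - (1/(6 - 1) - 1*(-3)) = 2 - (1/5 + 3) = 2 - 1*16/5 = 2 - 16/5 = -6/5)
q(-10, 10)*152 + z(b(-3)) = 10*152 - 6/5 = 1520 - 6/5 = 7594/5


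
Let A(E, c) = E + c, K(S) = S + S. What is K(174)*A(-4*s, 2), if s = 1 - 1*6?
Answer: 7656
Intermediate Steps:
s = -5 (s = 1 - 6 = -5)
K(S) = 2*S
K(174)*A(-4*s, 2) = (2*174)*(-4*(-5) + 2) = 348*(20 + 2) = 348*22 = 7656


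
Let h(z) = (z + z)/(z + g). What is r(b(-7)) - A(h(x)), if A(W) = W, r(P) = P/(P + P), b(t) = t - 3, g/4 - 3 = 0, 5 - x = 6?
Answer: 15/22 ≈ 0.68182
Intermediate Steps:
x = -1 (x = 5 - 1*6 = 5 - 6 = -1)
g = 12 (g = 12 + 4*0 = 12 + 0 = 12)
b(t) = -3 + t
r(P) = 1/2 (r(P) = P/((2*P)) = (1/(2*P))*P = 1/2)
h(z) = 2*z/(12 + z) (h(z) = (z + z)/(z + 12) = (2*z)/(12 + z) = 2*z/(12 + z))
r(b(-7)) - A(h(x)) = 1/2 - 2*(-1)/(12 - 1) = 1/2 - 2*(-1)/11 = 1/2 - 1*(-2/11) = 1/2 + 2/11 = 15/22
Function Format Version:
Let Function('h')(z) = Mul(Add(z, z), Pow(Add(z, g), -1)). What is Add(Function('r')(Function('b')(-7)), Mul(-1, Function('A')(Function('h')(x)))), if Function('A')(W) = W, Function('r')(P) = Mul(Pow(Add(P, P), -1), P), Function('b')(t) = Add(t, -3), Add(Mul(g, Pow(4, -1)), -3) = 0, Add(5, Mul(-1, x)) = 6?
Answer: Rational(15, 22) ≈ 0.68182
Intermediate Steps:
x = -1 (x = Add(5, Mul(-1, 6)) = Add(5, -6) = -1)
g = 12 (g = Add(12, Mul(4, 0)) = Add(12, 0) = 12)
Function('b')(t) = Add(-3, t)
Function('r')(P) = Rational(1, 2) (Function('r')(P) = Mul(Pow(Mul(2, P), -1), P) = Mul(Mul(Rational(1, 2), Pow(P, -1)), P) = Rational(1, 2))
Function('h')(z) = Mul(2, z, Pow(Add(12, z), -1)) (Function('h')(z) = Mul(Add(z, z), Pow(Add(z, 12), -1)) = Mul(Mul(2, z), Pow(Add(12, z), -1)) = Mul(2, z, Pow(Add(12, z), -1)))
Add(Function('r')(Function('b')(-7)), Mul(-1, Function('A')(Function('h')(x)))) = Add(Rational(1, 2), Mul(-1, Mul(2, -1, Pow(Add(12, -1), -1)))) = Add(Rational(1, 2), Mul(-1, Mul(2, -1, Pow(11, -1)))) = Add(Rational(1, 2), Mul(-1, Mul(2, -1, Rational(1, 11)))) = Add(Rational(1, 2), Mul(-1, Rational(-2, 11))) = Add(Rational(1, 2), Rational(2, 11)) = Rational(15, 22)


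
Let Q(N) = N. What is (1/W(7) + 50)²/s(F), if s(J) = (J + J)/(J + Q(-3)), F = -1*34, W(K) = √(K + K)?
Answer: 1295037/952 + 925*√14/238 ≈ 1374.9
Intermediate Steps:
W(K) = √2*√K (W(K) = √(2*K) = √2*√K)
F = -34
s(J) = 2*J/(-3 + J) (s(J) = (J + J)/(J - 3) = (2*J)/(-3 + J) = 2*J/(-3 + J))
(1/W(7) + 50)²/s(F) = (1/(√2*√7) + 50)²/((2*(-34)/(-3 - 34))) = (1/(√14) + 50)²/((2*(-34)/(-37))) = (√14/14 + 50)²/((2*(-34)*(-1/37))) = (50 + √14/14)²/(68/37) = (50 + √14/14)²*(37/68) = 37*(50 + √14/14)²/68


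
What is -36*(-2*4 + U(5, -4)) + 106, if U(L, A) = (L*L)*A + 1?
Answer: 3958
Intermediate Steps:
U(L, A) = 1 + A*L**2 (U(L, A) = L**2*A + 1 = A*L**2 + 1 = 1 + A*L**2)
-36*(-2*4 + U(5, -4)) + 106 = -36*(-2*4 + (1 - 4*5**2)) + 106 = -36*(-8 + (1 - 4*25)) + 106 = -36*(-8 + (1 - 100)) + 106 = -36*(-8 - 99) + 106 = -36*(-107) + 106 = 3852 + 106 = 3958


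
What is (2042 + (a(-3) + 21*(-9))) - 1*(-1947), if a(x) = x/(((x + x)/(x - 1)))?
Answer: 3798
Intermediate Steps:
a(x) = -½ + x/2 (a(x) = x/(((2*x)/(-1 + x))) = x/((2*x/(-1 + x))) = x*((-1 + x)/(2*x)) = -½ + x/2)
(2042 + (a(-3) + 21*(-9))) - 1*(-1947) = (2042 + ((-½ + (½)*(-3)) + 21*(-9))) - 1*(-1947) = (2042 + ((-½ - 3/2) - 189)) + 1947 = (2042 + (-2 - 189)) + 1947 = (2042 - 191) + 1947 = 1851 + 1947 = 3798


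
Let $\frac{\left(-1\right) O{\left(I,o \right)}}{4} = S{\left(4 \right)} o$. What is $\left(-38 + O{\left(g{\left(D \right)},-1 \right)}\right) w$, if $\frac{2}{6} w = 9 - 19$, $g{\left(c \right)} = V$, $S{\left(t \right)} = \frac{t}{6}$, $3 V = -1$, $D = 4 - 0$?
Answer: $1060$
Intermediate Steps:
$D = 4$ ($D = 4 + 0 = 4$)
$V = - \frac{1}{3}$ ($V = \frac{1}{3} \left(-1\right) = - \frac{1}{3} \approx -0.33333$)
$S{\left(t \right)} = \frac{t}{6}$ ($S{\left(t \right)} = t \frac{1}{6} = \frac{t}{6}$)
$g{\left(c \right)} = - \frac{1}{3}$
$O{\left(I,o \right)} = - \frac{8 o}{3}$ ($O{\left(I,o \right)} = - 4 \cdot \frac{1}{6} \cdot 4 o = - 4 \frac{2 o}{3} = - \frac{8 o}{3}$)
$w = -30$ ($w = 3 \left(9 - 19\right) = 3 \left(-10\right) = -30$)
$\left(-38 + O{\left(g{\left(D \right)},-1 \right)}\right) w = \left(-38 - - \frac{8}{3}\right) \left(-30\right) = \left(-38 + \frac{8}{3}\right) \left(-30\right) = \left(- \frac{106}{3}\right) \left(-30\right) = 1060$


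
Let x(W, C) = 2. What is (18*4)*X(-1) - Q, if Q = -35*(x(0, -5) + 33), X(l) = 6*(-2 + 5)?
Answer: 2521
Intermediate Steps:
X(l) = 18 (X(l) = 6*3 = 18)
Q = -1225 (Q = -35*(2 + 33) = -35*35 = -1225)
(18*4)*X(-1) - Q = (18*4)*18 - 1*(-1225) = 72*18 + 1225 = 1296 + 1225 = 2521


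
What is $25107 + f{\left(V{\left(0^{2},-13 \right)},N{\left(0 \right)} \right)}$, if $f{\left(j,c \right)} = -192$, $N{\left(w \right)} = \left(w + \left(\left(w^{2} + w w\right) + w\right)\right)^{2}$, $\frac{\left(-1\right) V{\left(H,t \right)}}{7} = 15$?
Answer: $24915$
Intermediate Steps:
$V{\left(H,t \right)} = -105$ ($V{\left(H,t \right)} = \left(-7\right) 15 = -105$)
$N{\left(w \right)} = \left(2 w + 2 w^{2}\right)^{2}$ ($N{\left(w \right)} = \left(w + \left(\left(w^{2} + w^{2}\right) + w\right)\right)^{2} = \left(w + \left(2 w^{2} + w\right)\right)^{2} = \left(w + \left(w + 2 w^{2}\right)\right)^{2} = \left(2 w + 2 w^{2}\right)^{2}$)
$25107 + f{\left(V{\left(0^{2},-13 \right)},N{\left(0 \right)} \right)} = 25107 - 192 = 24915$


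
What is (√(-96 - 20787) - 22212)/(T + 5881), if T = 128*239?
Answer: -22212/36473 + I*√20883/36473 ≈ -0.609 + 0.0039621*I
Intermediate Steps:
T = 30592
(√(-96 - 20787) - 22212)/(T + 5881) = (√(-96 - 20787) - 22212)/(30592 + 5881) = (√(-20883) - 22212)/36473 = (I*√20883 - 22212)*(1/36473) = (-22212 + I*√20883)*(1/36473) = -22212/36473 + I*√20883/36473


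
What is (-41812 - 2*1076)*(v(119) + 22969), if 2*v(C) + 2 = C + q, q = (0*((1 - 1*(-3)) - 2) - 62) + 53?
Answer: -1012183172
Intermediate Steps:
q = -9 (q = (0*((1 + 3) - 2) - 62) + 53 = (0*(4 - 2) - 62) + 53 = (0*2 - 62) + 53 = (0 - 62) + 53 = -62 + 53 = -9)
v(C) = -11/2 + C/2 (v(C) = -1 + (C - 9)/2 = -1 + (-9 + C)/2 = -1 + (-9/2 + C/2) = -11/2 + C/2)
(-41812 - 2*1076)*(v(119) + 22969) = (-41812 - 2*1076)*((-11/2 + (1/2)*119) + 22969) = (-41812 - 2152)*((-11/2 + 119/2) + 22969) = -43964*(54 + 22969) = -43964*23023 = -1012183172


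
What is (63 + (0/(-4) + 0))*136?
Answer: 8568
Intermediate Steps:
(63 + (0/(-4) + 0))*136 = (63 + (0*(-1/4) + 0))*136 = (63 + (0 + 0))*136 = (63 + 0)*136 = 63*136 = 8568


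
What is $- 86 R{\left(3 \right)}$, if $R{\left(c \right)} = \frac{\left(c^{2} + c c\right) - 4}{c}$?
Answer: $- \frac{1204}{3} \approx -401.33$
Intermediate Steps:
$R{\left(c \right)} = \frac{-4 + 2 c^{2}}{c}$ ($R{\left(c \right)} = \frac{\left(c^{2} + c^{2}\right) - 4}{c} = \frac{2 c^{2} - 4}{c} = \frac{-4 + 2 c^{2}}{c}$)
$- 86 R{\left(3 \right)} = - 86 \left(- \frac{4}{3} + 2 \cdot 3\right) = - 86 \left(\left(-4\right) \frac{1}{3} + 6\right) = - 86 \left(- \frac{4}{3} + 6\right) = \left(-86\right) \frac{14}{3} = - \frac{1204}{3}$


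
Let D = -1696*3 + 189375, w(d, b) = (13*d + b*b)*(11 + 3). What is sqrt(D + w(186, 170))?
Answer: sqrt(622739) ≈ 789.14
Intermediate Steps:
w(d, b) = 14*b**2 + 182*d (w(d, b) = (13*d + b**2)*14 = (b**2 + 13*d)*14 = 14*b**2 + 182*d)
D = 184287 (D = -5088 + 189375 = 184287)
sqrt(D + w(186, 170)) = sqrt(184287 + (14*170**2 + 182*186)) = sqrt(184287 + (14*28900 + 33852)) = sqrt(184287 + (404600 + 33852)) = sqrt(184287 + 438452) = sqrt(622739)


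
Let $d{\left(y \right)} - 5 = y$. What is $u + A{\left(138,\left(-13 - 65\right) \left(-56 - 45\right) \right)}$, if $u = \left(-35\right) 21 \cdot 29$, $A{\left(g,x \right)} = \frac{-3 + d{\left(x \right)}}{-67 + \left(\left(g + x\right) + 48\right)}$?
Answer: $- \frac{170448175}{7997} \approx -21314.0$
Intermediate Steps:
$d{\left(y \right)} = 5 + y$
$A{\left(g,x \right)} = \frac{2 + x}{-19 + g + x}$ ($A{\left(g,x \right)} = \frac{-3 + \left(5 + x\right)}{-67 + \left(\left(g + x\right) + 48\right)} = \frac{2 + x}{-67 + \left(48 + g + x\right)} = \frac{2 + x}{-19 + g + x}$)
$u = -21315$ ($u = \left(-735\right) 29 = -21315$)
$u + A{\left(138,\left(-13 - 65\right) \left(-56 - 45\right) \right)} = -21315 + \frac{2 + \left(-13 - 65\right) \left(-56 - 45\right)}{-19 + 138 + \left(-13 - 65\right) \left(-56 - 45\right)} = -21315 + \frac{2 - -7878}{-19 + 138 - -7878} = -21315 + \frac{2 + 7878}{-19 + 138 + 7878} = -21315 + \frac{1}{7997} \cdot 7880 = -21315 + \frac{7880}{7997} = - \frac{170448175}{7997}$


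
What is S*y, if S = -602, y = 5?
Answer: -3010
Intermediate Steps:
S*y = -602*5 = -3010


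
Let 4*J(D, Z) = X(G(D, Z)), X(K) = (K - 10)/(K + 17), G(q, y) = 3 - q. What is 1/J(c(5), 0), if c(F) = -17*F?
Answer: 70/13 ≈ 5.3846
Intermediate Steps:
X(K) = (-10 + K)/(17 + K)
J(D, Z) = (-7 - D)/(4*(20 - D)) (J(D, Z) = ((-10 + (3 - D))/(17 + (3 - D)))/4 = ((-7 - D)/(20 - D))/4 = (-7 - D)/(4*(20 - D)))
1/J(c(5), 0) = 1/((7 - 17*5)/(4*(-20 - 17*5))) = 1/((7 - 85)/(4*(-20 - 85))) = 1/((1/4)*(-78)/(-105)) = 1/((1/4)*(-1/105)*(-78)) = 1/(13/70) = 70/13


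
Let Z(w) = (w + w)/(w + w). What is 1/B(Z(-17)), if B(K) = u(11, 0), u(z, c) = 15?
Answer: 1/15 ≈ 0.066667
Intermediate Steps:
Z(w) = 1 (Z(w) = (2*w)/((2*w)) = (2*w)*(1/(2*w)) = 1)
B(K) = 15
1/B(Z(-17)) = 1/15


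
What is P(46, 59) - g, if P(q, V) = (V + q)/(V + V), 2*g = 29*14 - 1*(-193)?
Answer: -17618/59 ≈ -298.61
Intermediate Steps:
g = 599/2 (g = (29*14 - 1*(-193))/2 = (406 + 193)/2 = (½)*599 = 599/2 ≈ 299.50)
P(q, V) = (V + q)/(2*V) (P(q, V) = (V + q)/((2*V)) = (V + q)*(1/(2*V)) = (V + q)/(2*V))
P(46, 59) - g = (½)*(59 + 46)/59 - 1*599/2 = (½)*(1/59)*105 - 599/2 = 105/118 - 599/2 = -17618/59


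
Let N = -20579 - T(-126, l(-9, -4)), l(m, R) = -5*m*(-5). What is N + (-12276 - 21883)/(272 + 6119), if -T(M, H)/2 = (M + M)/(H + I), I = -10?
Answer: -30912097716/1501885 ≈ -20582.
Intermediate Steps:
l(m, R) = 25*m
T(M, H) = -4*M/(-10 + H) (T(M, H) = -2*(M + M)/(H - 10) = -2*2*M/(-10 + H) = -4*M/(-10 + H))
N = -4835561/235 (N = -20579 - (-4)*(-126)/(-10 + 25*(-9)) = -20579 - (-4)*(-126)/(-10 - 225) = -20579 - (-4)*(-126)/(-235) = -20579 - (-4)*(-126)*(-1)/235 = -20579 - 1*(-504/235) = -20579 + 504/235 = -4835561/235 ≈ -20577.)
N + (-12276 - 21883)/(272 + 6119) = -4835561/235 + (-12276 - 21883)/(272 + 6119) = -4835561/235 - 34159/6391 = -30912097716/1501885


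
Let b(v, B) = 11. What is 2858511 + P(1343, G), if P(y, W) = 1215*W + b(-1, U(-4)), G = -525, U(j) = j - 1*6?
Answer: 2220647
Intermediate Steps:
U(j) = -6 + j (U(j) = j - 6 = -6 + j)
P(y, W) = 11 + 1215*W (P(y, W) = 1215*W + 11 = 11 + 1215*W)
2858511 + P(1343, G) = 2858511 + (11 + 1215*(-525)) = 2858511 + (11 - 637875) = 2858511 - 637864 = 2220647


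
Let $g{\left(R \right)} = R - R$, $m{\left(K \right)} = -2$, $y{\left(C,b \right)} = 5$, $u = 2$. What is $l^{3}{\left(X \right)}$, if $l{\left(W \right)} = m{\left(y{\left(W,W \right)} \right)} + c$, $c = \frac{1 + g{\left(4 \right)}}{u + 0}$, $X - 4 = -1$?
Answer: $- \frac{27}{8} \approx -3.375$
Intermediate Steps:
$X = 3$ ($X = 4 - 1 = 3$)
$g{\left(R \right)} = 0$
$c = \frac{1}{2}$ ($c = \frac{1 + 0}{2 + 0} = 1 \cdot \frac{1}{2} = \frac{1}{2} \approx 0.5$)
$l{\left(W \right)} = - \frac{3}{2}$ ($l{\left(W \right)} = -2 + \frac{1}{2} = - \frac{3}{2}$)
$l^{3}{\left(X \right)} = \left(- \frac{3}{2}\right)^{3} = - \frac{27}{8}$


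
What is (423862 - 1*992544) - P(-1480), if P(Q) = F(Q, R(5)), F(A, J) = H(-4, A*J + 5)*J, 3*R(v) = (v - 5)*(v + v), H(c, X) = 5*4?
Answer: -568682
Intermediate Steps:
H(c, X) = 20
R(v) = 2*v*(-5 + v)/3 (R(v) = ((v - 5)*(v + v))/3 = ((-5 + v)*(2*v))/3 = (2*v*(-5 + v))/3 = 2*v*(-5 + v)/3)
F(A, J) = 20*J
P(Q) = 0 (P(Q) = 20*((⅔)*5*(-5 + 5)) = 20*((⅔)*5*0) = 20*0 = 0)
(423862 - 1*992544) - P(-1480) = (423862 - 1*992544) - 1*0 = (423862 - 992544) + 0 = -568682 + 0 = -568682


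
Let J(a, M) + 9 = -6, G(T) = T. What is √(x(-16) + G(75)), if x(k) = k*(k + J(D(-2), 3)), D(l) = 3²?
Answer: √571 ≈ 23.896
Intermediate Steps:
D(l) = 9
J(a, M) = -15 (J(a, M) = -9 - 6 = -15)
x(k) = k*(-15 + k) (x(k) = k*(k - 15) = k*(-15 + k))
√(x(-16) + G(75)) = √(-16*(-15 - 16) + 75) = √(-16*(-31) + 75) = √(496 + 75) = √571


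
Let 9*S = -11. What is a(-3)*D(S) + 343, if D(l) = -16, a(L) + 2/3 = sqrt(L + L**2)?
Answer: 1061/3 - 16*sqrt(6) ≈ 314.47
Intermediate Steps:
a(L) = -2/3 + sqrt(L + L**2)
S = -11/9 (S = (1/9)*(-11) = -11/9 ≈ -1.2222)
a(-3)*D(S) + 343 = (-2/3 + sqrt(-3*(1 - 3)))*(-16) + 343 = (-2/3 + sqrt(-3*(-2)))*(-16) + 343 = (-2/3 + sqrt(6))*(-16) + 343 = (32/3 - 16*sqrt(6)) + 343 = 1061/3 - 16*sqrt(6)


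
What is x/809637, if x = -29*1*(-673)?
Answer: 19517/809637 ≈ 0.024106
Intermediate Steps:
x = 19517 (x = -29*(-673) = 19517)
x/809637 = 19517/809637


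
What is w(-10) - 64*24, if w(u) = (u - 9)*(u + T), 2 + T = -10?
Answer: -1118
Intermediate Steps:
T = -12 (T = -2 - 10 = -12)
w(u) = (-12 + u)*(-9 + u) (w(u) = (u - 9)*(u - 12) = (-9 + u)*(-12 + u) = (-12 + u)*(-9 + u))
w(-10) - 64*24 = (108 + (-10)**2 - 21*(-10)) - 64*24 = (108 + 100 + 210) - 1536 = 418 - 1536 = -1118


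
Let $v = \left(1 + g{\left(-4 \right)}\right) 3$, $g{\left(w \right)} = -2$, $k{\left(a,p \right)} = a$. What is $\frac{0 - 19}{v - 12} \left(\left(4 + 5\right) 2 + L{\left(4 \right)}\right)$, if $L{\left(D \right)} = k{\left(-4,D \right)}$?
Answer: $\frac{266}{15} \approx 17.733$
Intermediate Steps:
$L{\left(D \right)} = -4$
$v = -3$ ($v = \left(1 - 2\right) 3 = \left(-1\right) 3 = -3$)
$\frac{0 - 19}{v - 12} \left(\left(4 + 5\right) 2 + L{\left(4 \right)}\right) = \frac{0 - 19}{-3 - 12} \left(\left(4 + 5\right) 2 - 4\right) = - \frac{19}{-15} \left(9 \cdot 2 - 4\right) = \left(-19\right) \left(- \frac{1}{15}\right) \left(18 - 4\right) = \frac{19}{15} \cdot 14 = \frac{266}{15}$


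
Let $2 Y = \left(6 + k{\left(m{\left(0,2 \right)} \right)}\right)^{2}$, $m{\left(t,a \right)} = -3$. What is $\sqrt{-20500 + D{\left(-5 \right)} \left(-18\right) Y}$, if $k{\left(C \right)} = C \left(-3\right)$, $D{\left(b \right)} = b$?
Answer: $5 i \sqrt{415} \approx 101.86 i$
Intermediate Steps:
$k{\left(C \right)} = - 3 C$
$Y = \frac{225}{2}$ ($Y = \frac{\left(6 - -9\right)^{2}}{2} = \frac{\left(6 + 9\right)^{2}}{2} = \frac{15^{2}}{2} = \frac{1}{2} \cdot 225 = \frac{225}{2} \approx 112.5$)
$\sqrt{-20500 + D{\left(-5 \right)} \left(-18\right) Y} = \sqrt{-20500 + \left(-5\right) \left(-18\right) \frac{225}{2}} = \sqrt{-20500 + 90 \cdot \frac{225}{2}} = \sqrt{-20500 + 10125} = \sqrt{-10375} = 5 i \sqrt{415}$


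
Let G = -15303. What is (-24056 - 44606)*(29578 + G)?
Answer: -980150050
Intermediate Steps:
(-24056 - 44606)*(29578 + G) = (-24056 - 44606)*(29578 - 15303) = -68662*14275 = -980150050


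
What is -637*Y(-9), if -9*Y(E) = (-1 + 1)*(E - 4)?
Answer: 0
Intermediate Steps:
Y(E) = 0 (Y(E) = -(-1 + 1)*(E - 4)/9 = -0*(-4 + E) = -1/9*0 = 0)
-637*Y(-9) = -637*0 = 0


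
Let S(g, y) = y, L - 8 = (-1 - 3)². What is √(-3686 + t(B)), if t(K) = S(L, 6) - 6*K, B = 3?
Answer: 43*I*√2 ≈ 60.811*I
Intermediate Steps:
L = 24 (L = 8 + (-1 - 3)² = 8 + (-4)² = 8 + 16 = 24)
t(K) = 6 - 6*K
√(-3686 + t(B)) = √(-3686 + (6 - 6*3)) = √(-3686 + (6 - 18)) = √(-3686 - 12) = √(-3698) = 43*I*√2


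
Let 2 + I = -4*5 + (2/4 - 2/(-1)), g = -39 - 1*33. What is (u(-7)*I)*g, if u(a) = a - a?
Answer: 0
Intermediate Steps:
g = -72 (g = -39 - 33 = -72)
u(a) = 0
I = -39/2 (I = -2 + (-4*5 + (2/4 - 2/(-1))) = -2 + (-20 + (2*(¼) - 2*(-1))) = -2 + (-20 + (½ + 2)) = -2 + (-20 + 5/2) = -2 - 35/2 = -39/2 ≈ -19.500)
(u(-7)*I)*g = (0*(-39/2))*(-72) = 0*(-72) = 0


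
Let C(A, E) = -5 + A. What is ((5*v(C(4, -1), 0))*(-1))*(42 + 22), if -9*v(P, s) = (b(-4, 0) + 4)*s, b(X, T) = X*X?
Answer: 0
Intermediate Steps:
b(X, T) = X**2
v(P, s) = -20*s/9 (v(P, s) = -((-4)**2 + 4)*s/9 = -(16 + 4)*s/9 = -20*s/9)
((5*v(C(4, -1), 0))*(-1))*(42 + 22) = ((5*(-20/9*0))*(-1))*(42 + 22) = ((5*0)*(-1))*64 = (0*(-1))*64 = 0*64 = 0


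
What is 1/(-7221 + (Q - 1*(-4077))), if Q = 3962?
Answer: 1/818 ≈ 0.0012225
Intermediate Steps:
1/(-7221 + (Q - 1*(-4077))) = 1/(-7221 + (3962 - 1*(-4077))) = 1/(-7221 + (3962 + 4077)) = 1/(-7221 + 8039) = 1/818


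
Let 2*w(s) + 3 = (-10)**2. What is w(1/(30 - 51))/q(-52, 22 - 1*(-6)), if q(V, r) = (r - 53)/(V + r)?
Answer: 1164/25 ≈ 46.560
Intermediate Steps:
w(s) = 97/2 (w(s) = -3/2 + (1/2)*(-10)**2 = -3/2 + (1/2)*100 = -3/2 + 50 = 97/2)
q(V, r) = (-53 + r)/(V + r)
w(1/(30 - 51))/q(-52, 22 - 1*(-6)) = 97/(2*(((-53 + (22 - 1*(-6)))/(-52 + (22 - 1*(-6)))))) = 97/(2*(((-53 + (22 + 6))/(-52 + (22 + 6))))) = 97/(2*(((-53 + 28)/(-52 + 28)))) = 97/(2*((-25/(-24)))) = 97/(2*((-1/24*(-25)))) = 97/(2*(25/24)) = (97/2)*(24/25) = 1164/25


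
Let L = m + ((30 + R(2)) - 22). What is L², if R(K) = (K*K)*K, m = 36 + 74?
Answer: 15876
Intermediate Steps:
m = 110
R(K) = K³ (R(K) = K²*K = K³)
L = 126 (L = 110 + ((30 + 2³) - 22) = 110 + ((30 + 8) - 22) = 110 + (38 - 22) = 110 + 16 = 126)
L² = 126² = 15876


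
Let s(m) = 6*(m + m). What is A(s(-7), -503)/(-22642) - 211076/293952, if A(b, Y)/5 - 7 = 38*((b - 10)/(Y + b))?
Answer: -352083690683/488359139376 ≈ -0.72095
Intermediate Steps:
s(m) = 12*m (s(m) = 6*(2*m) = 12*m)
A(b, Y) = 35 + 190*(-10 + b)/(Y + b) (A(b, Y) = 35 + 5*(38*((b - 10)/(Y + b))) = 35 + 5*(38*((-10 + b)/(Y + b))) = 35 + 5*(38*(-10 + b)/(Y + b)) = 35 + 190*(-10 + b)/(Y + b))
A(s(-7), -503)/(-22642) - 211076/293952 = (5*(-380 + 7*(-503) + 45*(12*(-7)))/(-503 + 12*(-7)))/(-22642) - 211076/293952 = (5*(-380 - 3521 + 45*(-84))/(-503 - 84))*(-1/22642) - 211076*1/293952 = (5*(-380 - 3521 - 3780)/(-587))*(-1/22642) - 52769/73488 = (5*(-1/587)*(-7681))*(-1/22642) - 52769/73488 = (38405/587)*(-1/22642) - 52769/73488 = -38405/13290854 - 52769/73488 = -352083690683/488359139376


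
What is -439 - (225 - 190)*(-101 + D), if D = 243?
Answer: -5409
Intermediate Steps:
-439 - (225 - 190)*(-101 + D) = -439 - (225 - 190)*(-101 + 243) = -439 - 35*142 = -439 - 1*4970 = -439 - 4970 = -5409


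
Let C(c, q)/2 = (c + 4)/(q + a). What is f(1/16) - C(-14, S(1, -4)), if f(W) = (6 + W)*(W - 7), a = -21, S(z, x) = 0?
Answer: -231227/5376 ≈ -43.011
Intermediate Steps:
C(c, q) = 2*(4 + c)/(-21 + q) (C(c, q) = 2*((c + 4)/(q - 21)) = 2*((4 + c)/(-21 + q)) = 2*(4 + c)/(-21 + q))
f(W) = (-7 + W)*(6 + W) (f(W) = (6 + W)*(-7 + W) = (-7 + W)*(6 + W))
f(1/16) - C(-14, S(1, -4)) = (-42 + (1/16)² - 1/16) - 2*(4 - 14)/(-21 + 0) = (-42 + (1/16)² - 1*1/16) - 2*(-10)/(-21) = (-42 + 1/256 - 1/16) - 2*(-1)*(-10)/21 = -10767/256 - 1*20/21 = -10767/256 - 20/21 = -231227/5376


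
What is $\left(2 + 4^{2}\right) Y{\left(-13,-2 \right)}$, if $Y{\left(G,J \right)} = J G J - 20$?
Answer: $-1296$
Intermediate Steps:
$Y{\left(G,J \right)} = -20 + G J^{2}$ ($Y{\left(G,J \right)} = G J J - 20 = G J^{2} - 20 = -20 + G J^{2}$)
$\left(2 + 4^{2}\right) Y{\left(-13,-2 \right)} = \left(2 + 4^{2}\right) \left(-20 - 13 \left(-2\right)^{2}\right) = \left(2 + 16\right) \left(-20 - 52\right) = 18 \left(-20 - 52\right) = 18 \left(-72\right) = -1296$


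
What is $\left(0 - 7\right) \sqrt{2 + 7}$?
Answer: $-21$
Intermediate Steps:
$\left(0 - 7\right) \sqrt{2 + 7} = - 7 \sqrt{9} = \left(-7\right) 3 = -21$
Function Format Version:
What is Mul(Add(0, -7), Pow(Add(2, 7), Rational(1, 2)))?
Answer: -21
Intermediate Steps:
Mul(Add(0, -7), Pow(Add(2, 7), Rational(1, 2))) = Mul(-7, Pow(9, Rational(1, 2))) = Mul(-7, 3) = -21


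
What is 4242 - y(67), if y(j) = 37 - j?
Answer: 4272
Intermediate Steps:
4242 - y(67) = 4242 - (37 - 1*67) = 4242 - (37 - 67) = 4242 - 1*(-30) = 4242 + 30 = 4272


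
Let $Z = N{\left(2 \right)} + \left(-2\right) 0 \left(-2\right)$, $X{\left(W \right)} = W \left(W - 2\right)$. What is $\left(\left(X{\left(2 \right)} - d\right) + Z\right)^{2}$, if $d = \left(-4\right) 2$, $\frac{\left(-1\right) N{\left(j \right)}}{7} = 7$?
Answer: $1681$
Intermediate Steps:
$X{\left(W \right)} = W \left(-2 + W\right)$
$N{\left(j \right)} = -49$ ($N{\left(j \right)} = \left(-7\right) 7 = -49$)
$d = -8$
$Z = -49$ ($Z = -49 + \left(-2\right) 0 \left(-2\right) = -49 + 0 \left(-2\right) = -49 + 0 = -49$)
$\left(\left(X{\left(2 \right)} - d\right) + Z\right)^{2} = \left(\left(2 \left(-2 + 2\right) - -8\right) - 49\right)^{2} = \left(\left(2 \cdot 0 + 8\right) - 49\right)^{2} = \left(\left(0 + 8\right) - 49\right)^{2} = \left(8 - 49\right)^{2} = \left(-41\right)^{2} = 1681$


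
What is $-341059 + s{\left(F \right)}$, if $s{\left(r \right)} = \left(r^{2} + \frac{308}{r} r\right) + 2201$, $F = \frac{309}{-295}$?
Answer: $- \frac{29462218269}{87025} \approx -3.3855 \cdot 10^{5}$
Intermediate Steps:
$F = - \frac{309}{295}$ ($F = 309 \left(- \frac{1}{295}\right) = - \frac{309}{295} \approx -1.0475$)
$s{\left(r \right)} = 2509 + r^{2}$ ($s{\left(r \right)} = \left(r^{2} + 308\right) + 2201 = \left(308 + r^{2}\right) + 2201 = 2509 + r^{2}$)
$-341059 + s{\left(F \right)} = -341059 + \left(2509 + \left(- \frac{309}{295}\right)^{2}\right) = -341059 + \left(2509 + \frac{95481}{87025}\right) = -341059 + \frac{218441206}{87025} = - \frac{29462218269}{87025}$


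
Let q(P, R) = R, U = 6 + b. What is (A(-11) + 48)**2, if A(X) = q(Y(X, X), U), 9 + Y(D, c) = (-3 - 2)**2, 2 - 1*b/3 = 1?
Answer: 3249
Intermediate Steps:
b = 3 (b = 6 - 3*1 = 6 - 3 = 3)
Y(D, c) = 16 (Y(D, c) = -9 + (-3 - 2)**2 = -9 + (-5)**2 = -9 + 25 = 16)
U = 9 (U = 6 + 3 = 9)
A(X) = 9
(A(-11) + 48)**2 = (9 + 48)**2 = 57**2 = 3249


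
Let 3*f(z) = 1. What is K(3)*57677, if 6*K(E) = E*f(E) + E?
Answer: 115354/3 ≈ 38451.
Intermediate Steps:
f(z) = ⅓ (f(z) = (⅓)*1 = ⅓)
K(E) = 2*E/9 (K(E) = (E*(⅓) + E)/6 = (E/3 + E)/6 = (4*E/3)/6 = 2*E/9)
K(3)*57677 = ((2/9)*3)*57677 = (⅔)*57677 = 115354/3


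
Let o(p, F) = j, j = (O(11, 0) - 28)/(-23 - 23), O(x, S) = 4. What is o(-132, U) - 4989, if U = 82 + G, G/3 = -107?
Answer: -114735/23 ≈ -4988.5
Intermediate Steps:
G = -321 (G = 3*(-107) = -321)
U = -239 (U = 82 - 321 = -239)
j = 12/23 (j = (4 - 28)/(-23 - 23) = -24/(-46) = -24*(-1/46) = 12/23 ≈ 0.52174)
o(p, F) = 12/23
o(-132, U) - 4989 = 12/23 - 4989 = -114735/23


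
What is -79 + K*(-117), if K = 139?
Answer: -16342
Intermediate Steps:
-79 + K*(-117) = -79 + 139*(-117) = -79 - 16263 = -16342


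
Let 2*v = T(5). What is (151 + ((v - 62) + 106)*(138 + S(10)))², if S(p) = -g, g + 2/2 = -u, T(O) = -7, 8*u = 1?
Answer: 8569019761/256 ≈ 3.3473e+7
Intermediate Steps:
u = ⅛ (u = (⅛)*1 = ⅛ ≈ 0.12500)
v = -7/2 (v = (½)*(-7) = -7/2 ≈ -3.5000)
g = -9/8 (g = -1 - 1*⅛ = -1 - ⅛ = -9/8 ≈ -1.1250)
S(p) = 9/8 (S(p) = -1*(-9/8) = 9/8)
(151 + ((v - 62) + 106)*(138 + S(10)))² = (151 + ((-7/2 - 62) + 106)*(138 + 9/8))² = (151 + (-131/2 + 106)*(1113/8))² = (151 + (81/2)*(1113/8))² = (151 + 90153/16)² = (92569/16)² = 8569019761/256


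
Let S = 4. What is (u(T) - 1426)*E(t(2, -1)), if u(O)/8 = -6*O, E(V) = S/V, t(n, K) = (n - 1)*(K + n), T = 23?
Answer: -10120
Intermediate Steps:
t(n, K) = (-1 + n)*(K + n)
E(V) = 4/V
u(O) = -48*O (u(O) = 8*(-6*O) = -48*O)
(u(T) - 1426)*E(t(2, -1)) = (-48*23 - 1426)*(4/(2² - 1*(-1) - 1*2 - 1*2)) = (-1104 - 1426)*(4/(4 + 1 - 2 - 2)) = -10120/1 = -10120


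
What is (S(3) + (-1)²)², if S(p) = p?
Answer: 16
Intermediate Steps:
(S(3) + (-1)²)² = (3 + (-1)²)² = (3 + 1)² = 4² = 16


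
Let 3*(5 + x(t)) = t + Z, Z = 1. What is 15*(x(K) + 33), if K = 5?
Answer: 450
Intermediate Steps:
x(t) = -14/3 + t/3 (x(t) = -5 + (t + 1)/3 = -5 + (1 + t)/3 = -5 + (⅓ + t/3) = -14/3 + t/3)
15*(x(K) + 33) = 15*((-14/3 + (⅓)*5) + 33) = 15*((-14/3 + 5/3) + 33) = 15*(-3 + 33) = 15*30 = 450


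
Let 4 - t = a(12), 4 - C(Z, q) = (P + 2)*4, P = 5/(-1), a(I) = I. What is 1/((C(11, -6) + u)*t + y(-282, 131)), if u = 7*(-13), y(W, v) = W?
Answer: 1/318 ≈ 0.0031447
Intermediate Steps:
P = -5 (P = 5*(-1) = -5)
C(Z, q) = 16 (C(Z, q) = 4 - (-5 + 2)*4 = 4 - (-3)*4 = 4 - 1*(-12) = 4 + 12 = 16)
t = -8 (t = 4 - 1*12 = 4 - 12 = -8)
u = -91
1/((C(11, -6) + u)*t + y(-282, 131)) = 1/((16 - 91)*(-8) - 282) = 1/(-75*(-8) - 282) = 1/(600 - 282) = 1/318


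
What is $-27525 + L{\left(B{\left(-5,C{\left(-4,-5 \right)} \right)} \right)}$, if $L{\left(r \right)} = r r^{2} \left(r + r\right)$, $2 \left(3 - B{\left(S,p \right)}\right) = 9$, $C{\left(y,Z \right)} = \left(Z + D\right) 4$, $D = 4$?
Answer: $- \frac{220119}{8} \approx -27515.0$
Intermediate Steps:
$C{\left(y,Z \right)} = 16 + 4 Z$ ($C{\left(y,Z \right)} = \left(Z + 4\right) 4 = \left(4 + Z\right) 4 = 16 + 4 Z$)
$B{\left(S,p \right)} = - \frac{3}{2}$ ($B{\left(S,p \right)} = 3 - \frac{9}{2} = - \frac{3}{2}$)
$L{\left(r \right)} = 2 r^{4}$ ($L{\left(r \right)} = r^{3} \cdot 2 r = 2 r^{4}$)
$-27525 + L{\left(B{\left(-5,C{\left(-4,-5 \right)} \right)} \right)} = -27525 + 2 \left(- \frac{3}{2}\right)^{4} = -27525 + 2 \cdot \frac{81}{16} = -27525 + \frac{81}{8} = - \frac{220119}{8}$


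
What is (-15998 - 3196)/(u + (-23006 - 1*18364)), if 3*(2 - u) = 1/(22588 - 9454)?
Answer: 756281988/1629981937 ≈ 0.46398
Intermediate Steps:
u = 78803/39402 (u = 2 - 1/(3*(22588 - 9454)) = 2 - ⅓/13134 = 2 - ⅓*1/13134 = 2 - 1/39402 = 78803/39402 ≈ 2.0000)
(-15998 - 3196)/(u + (-23006 - 1*18364)) = (-15998 - 3196)/(78803/39402 + (-23006 - 1*18364)) = -19194/(78803/39402 + (-23006 - 18364)) = -19194/(78803/39402 - 41370) = -19194/(-1629981937/39402) = -19194*(-39402/1629981937) = 756281988/1629981937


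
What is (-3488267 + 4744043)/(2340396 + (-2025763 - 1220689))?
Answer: -156972/113257 ≈ -1.3860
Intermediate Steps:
(-3488267 + 4744043)/(2340396 + (-2025763 - 1220689)) = 1255776/(2340396 - 3246452) = 1255776/(-906056) = 1255776*(-1/906056) = -156972/113257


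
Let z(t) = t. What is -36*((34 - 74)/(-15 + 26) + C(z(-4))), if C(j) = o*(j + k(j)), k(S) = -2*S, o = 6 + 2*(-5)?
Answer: 7776/11 ≈ 706.91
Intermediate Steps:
o = -4 (o = 6 - 10 = -4)
C(j) = 4*j (C(j) = -4*(j - 2*j) = -(-4)*j = 4*j)
-36*((34 - 74)/(-15 + 26) + C(z(-4))) = -36*((34 - 74)/(-15 + 26) + 4*(-4)) = -36*(-40/11 - 16) = -36*(-216/11) = 7776/11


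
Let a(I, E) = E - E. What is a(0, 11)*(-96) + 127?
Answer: 127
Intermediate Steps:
a(I, E) = 0
a(0, 11)*(-96) + 127 = 0*(-96) + 127 = 0 + 127 = 127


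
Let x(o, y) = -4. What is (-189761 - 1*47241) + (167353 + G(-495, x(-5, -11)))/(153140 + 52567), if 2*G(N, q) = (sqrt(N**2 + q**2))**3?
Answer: -48752803061/205707 + 245041*sqrt(245041)/411414 ≈ -2.3671e+5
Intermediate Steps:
G(N, q) = (N**2 + q**2)**(3/2)/2 (G(N, q) = (sqrt(N**2 + q**2))**3/2 = (N**2 + q**2)**(3/2)/2)
(-189761 - 1*47241) + (167353 + G(-495, x(-5, -11)))/(153140 + 52567) = (-189761 - 1*47241) + (167353 + ((-495)**2 + (-4)**2)**(3/2)/2)/(153140 + 52567) = (-189761 - 47241) + (167353 + (245025 + 16)**(3/2)/2)/205707 = -237002 + (167353 + 245041**(3/2)/2)*(1/205707) = -237002 + (167353 + (245041*sqrt(245041))/2)*(1/205707) = -237002 + (167353 + 245041*sqrt(245041)/2)*(1/205707) = -237002 + (167353/205707 + 245041*sqrt(245041)/411414) = -48752803061/205707 + 245041*sqrt(245041)/411414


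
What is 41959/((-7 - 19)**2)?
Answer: 41959/676 ≈ 62.070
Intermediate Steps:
41959/((-7 - 19)**2) = 41959/((-26)**2) = 41959/676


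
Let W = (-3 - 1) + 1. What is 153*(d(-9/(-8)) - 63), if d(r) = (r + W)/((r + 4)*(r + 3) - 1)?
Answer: -12443031/1289 ≈ -9653.3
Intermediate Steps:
W = -3 (W = -4 + 1 = -3)
d(r) = (-3 + r)/(-1 + (3 + r)*(4 + r)) (d(r) = (r - 3)/((r + 4)*(r + 3) - 1) = (-3 + r)/((4 + r)*(3 + r) - 1) = (-3 + r)/((3 + r)*(4 + r) - 1) = (-3 + r)/(-1 + (3 + r)*(4 + r)))
153*(d(-9/(-8)) - 63) = 153*((-3 - 9/(-8))/(11 + (-9/(-8))**2 + 7*(-9/(-8))) - 63) = 153*((-3 - 9*(-1/8))/(11 + (-9*(-1/8))**2 + 7*(-9*(-1/8))) - 63) = 153*((-3 + 9/8)/(11 + (9/8)**2 + 7*(9/8)) - 63) = 153*(-15/8/(11 + 81/64 + 63/8) - 63) = 153*(-15/8/(1289/64) - 63) = 153*((64/1289)*(-15/8) - 63) = 153*(-120/1289 - 63) = 153*(-81327/1289) = -12443031/1289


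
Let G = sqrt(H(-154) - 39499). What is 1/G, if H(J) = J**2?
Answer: -I*sqrt(15783)/15783 ≈ -0.0079599*I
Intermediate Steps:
G = I*sqrt(15783) (G = sqrt((-154)**2 - 39499) = sqrt(23716 - 39499) = sqrt(-15783) = I*sqrt(15783) ≈ 125.63*I)
1/G = 1/(I*sqrt(15783)) = -I*sqrt(15783)/15783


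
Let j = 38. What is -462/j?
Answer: -231/19 ≈ -12.158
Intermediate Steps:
-462/j = -462/38 = -462*1/38 = -231/19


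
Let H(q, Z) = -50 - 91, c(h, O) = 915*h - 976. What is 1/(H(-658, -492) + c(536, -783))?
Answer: 1/489323 ≈ 2.0436e-6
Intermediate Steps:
c(h, O) = -976 + 915*h
H(q, Z) = -141
1/(H(-658, -492) + c(536, -783)) = 1/(-141 + (-976 + 915*536)) = 1/(-141 + (-976 + 490440)) = 1/(-141 + 489464) = 1/489323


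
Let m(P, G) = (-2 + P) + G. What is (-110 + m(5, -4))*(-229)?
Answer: 25419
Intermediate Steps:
m(P, G) = -2 + G + P
(-110 + m(5, -4))*(-229) = (-110 + (-2 - 4 + 5))*(-229) = (-110 - 1)*(-229) = -111*(-229) = 25419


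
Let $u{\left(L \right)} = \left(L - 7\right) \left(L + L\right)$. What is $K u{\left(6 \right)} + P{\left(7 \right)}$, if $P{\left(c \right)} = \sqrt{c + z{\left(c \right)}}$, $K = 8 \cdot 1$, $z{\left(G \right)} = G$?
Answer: $-96 + \sqrt{14} \approx -92.258$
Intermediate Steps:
$K = 8$
$P{\left(c \right)} = \sqrt{2} \sqrt{c}$ ($P{\left(c \right)} = \sqrt{c + c} = \sqrt{2 c} = \sqrt{2} \sqrt{c}$)
$u{\left(L \right)} = 2 L \left(-7 + L\right)$ ($u{\left(L \right)} = \left(-7 + L\right) 2 L = 2 L \left(-7 + L\right)$)
$K u{\left(6 \right)} + P{\left(7 \right)} = 8 \cdot 2 \cdot 6 \left(-7 + 6\right) + \sqrt{2} \sqrt{7} = 8 \cdot 2 \cdot 6 \left(-1\right) + \sqrt{14} = 8 \left(-12\right) + \sqrt{14} = -96 + \sqrt{14}$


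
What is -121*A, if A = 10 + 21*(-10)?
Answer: 24200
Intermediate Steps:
A = -200 (A = 10 - 210 = -200)
-121*A = -121*(-200) = 24200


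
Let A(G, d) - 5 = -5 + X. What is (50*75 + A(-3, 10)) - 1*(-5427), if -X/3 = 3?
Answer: 9168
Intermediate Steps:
X = -9 (X = -3*3 = -9)
A(G, d) = -9 (A(G, d) = 5 + (-5 - 9) = 5 - 14 = -9)
(50*75 + A(-3, 10)) - 1*(-5427) = (50*75 - 9) - 1*(-5427) = (3750 - 9) + 5427 = 3741 + 5427 = 9168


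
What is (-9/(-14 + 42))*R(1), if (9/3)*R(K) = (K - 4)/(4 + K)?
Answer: 9/140 ≈ 0.064286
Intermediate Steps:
R(K) = (-4 + K)/(3*(4 + K)) (R(K) = ((K - 4)/(4 + K))/3 = ((-4 + K)/(4 + K))/3 = (-4 + K)/(3*(4 + K)))
(-9/(-14 + 42))*R(1) = (-9/(-14 + 42))*((-4 + 1)/(3*(4 + 1))) = (-9/28)*((⅓)*(-3)/5) = (-9*1/28)*((⅓)*(⅕)*(-3)) = -9/28*(-⅕) = 9/140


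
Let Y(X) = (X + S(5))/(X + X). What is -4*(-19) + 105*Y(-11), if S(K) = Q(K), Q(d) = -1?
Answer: 1466/11 ≈ 133.27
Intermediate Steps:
S(K) = -1
Y(X) = (-1 + X)/(2*X) (Y(X) = (X - 1)/(X + X) = (-1 + X)/((2*X)) = (-1 + X)*(1/(2*X)) = (-1 + X)/(2*X))
-4*(-19) + 105*Y(-11) = -4*(-19) + 105*((½)*(-1 - 11)/(-11)) = 76 + 105*((½)*(-1/11)*(-12)) = 76 + 105*(6/11) = 76 + 630/11 = 1466/11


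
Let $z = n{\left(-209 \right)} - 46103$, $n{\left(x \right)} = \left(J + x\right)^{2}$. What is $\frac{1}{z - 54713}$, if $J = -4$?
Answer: $- \frac{1}{55447} \approx -1.8035 \cdot 10^{-5}$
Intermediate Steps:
$n{\left(x \right)} = \left(-4 + x\right)^{2}$
$z = -734$ ($z = \left(-4 - 209\right)^{2} - 46103 = \left(-213\right)^{2} - 46103 = 45369 - 46103 = -734$)
$\frac{1}{z - 54713} = \frac{1}{-734 - 54713} = \frac{1}{-55447} = - \frac{1}{55447}$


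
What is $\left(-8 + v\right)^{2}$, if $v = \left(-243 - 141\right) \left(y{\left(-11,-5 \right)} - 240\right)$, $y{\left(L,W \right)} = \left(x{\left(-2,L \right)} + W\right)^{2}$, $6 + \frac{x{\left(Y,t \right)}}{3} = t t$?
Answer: $1962334775869504$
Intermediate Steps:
$x{\left(Y,t \right)} = -18 + 3 t^{2}$ ($x{\left(Y,t \right)} = -18 + 3 t t = -18 + 3 t^{2}$)
$y{\left(L,W \right)} = \left(-18 + W + 3 L^{2}\right)^{2}$ ($y{\left(L,W \right)} = \left(\left(-18 + 3 L^{2}\right) + W\right)^{2} = \left(-18 + W + 3 L^{2}\right)^{2}$)
$v = -44298240$ ($v = \left(-243 - 141\right) \left(\left(-18 - 5 + 3 \left(-11\right)^{2}\right)^{2} - 240\right) = - 384 \left(\left(-18 - 5 + 3 \cdot 121\right)^{2} - 240\right) = - 384 \left(\left(-18 - 5 + 363\right)^{2} - 240\right) = - 384 \left(340^{2} - 240\right) = - 384 \left(115600 - 240\right) = \left(-384\right) 115360 = -44298240$)
$\left(-8 + v\right)^{2} = \left(-8 - 44298240\right)^{2} = \left(-44298248\right)^{2} = 1962334775869504$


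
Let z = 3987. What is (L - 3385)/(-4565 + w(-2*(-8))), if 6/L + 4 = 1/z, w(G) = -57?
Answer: 54004517/73707034 ≈ 0.73269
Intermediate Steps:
L = -23922/15947 (L = 6/(-4 + 1/3987) = 6/(-15947/3987) = 6*(-3987/15947) = -23922/15947 ≈ -1.5001)
(L - 3385)/(-4565 + w(-2*(-8))) = (-23922/15947 - 3385)/(-4565 - 57) = -54004517/15947/(-4622) = -54004517/15947*(-1/4622) = 54004517/73707034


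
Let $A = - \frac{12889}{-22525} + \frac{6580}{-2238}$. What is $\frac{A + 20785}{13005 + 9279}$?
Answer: $\frac{130959028354}{140419701225} \approx 0.93263$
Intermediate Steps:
$A = - \frac{59684459}{25205475}$ ($A = \left(-12889\right) \left(- \frac{1}{22525}\right) + 6580 \left(- \frac{1}{2238}\right) = \frac{12889}{22525} - \frac{3290}{1119} = - \frac{59684459}{25205475} \approx -2.3679$)
$\frac{A + 20785}{13005 + 9279} = \frac{- \frac{59684459}{25205475} + 20785}{13005 + 9279} = \frac{523836113416}{25205475 \cdot 22284} = \frac{523836113416}{25205475} \cdot \frac{1}{22284} = \frac{130959028354}{140419701225}$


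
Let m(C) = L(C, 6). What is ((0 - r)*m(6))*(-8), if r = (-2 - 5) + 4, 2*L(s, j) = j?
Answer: -72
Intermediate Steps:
L(s, j) = j/2
m(C) = 3 (m(C) = (½)*6 = 3)
r = -3 (r = -7 + 4 = -3)
((0 - r)*m(6))*(-8) = ((0 - 1*(-3))*3)*(-8) = ((0 + 3)*3)*(-8) = (3*3)*(-8) = 9*(-8) = -72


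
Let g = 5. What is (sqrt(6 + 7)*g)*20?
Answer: 100*sqrt(13) ≈ 360.56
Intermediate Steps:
(sqrt(6 + 7)*g)*20 = (sqrt(6 + 7)*5)*20 = (sqrt(13)*5)*20 = (5*sqrt(13))*20 = 100*sqrt(13)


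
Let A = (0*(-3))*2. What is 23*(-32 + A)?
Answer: -736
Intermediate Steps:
A = 0 (A = 0*2 = 0)
23*(-32 + A) = 23*(-32 + 0) = 23*(-32) = -736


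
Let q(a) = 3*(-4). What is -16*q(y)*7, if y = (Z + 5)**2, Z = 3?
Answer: 1344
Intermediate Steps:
y = 64 (y = (3 + 5)**2 = 8**2 = 64)
q(a) = -12
-16*q(y)*7 = -16*(-12)*7 = 192*7 = 1344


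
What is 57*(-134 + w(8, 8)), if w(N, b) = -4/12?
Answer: -7657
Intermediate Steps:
w(N, b) = -1/3 (w(N, b) = -4*1/12 = -1/3)
57*(-134 + w(8, 8)) = 57*(-134 - 1/3) = 57*(-403/3) = -7657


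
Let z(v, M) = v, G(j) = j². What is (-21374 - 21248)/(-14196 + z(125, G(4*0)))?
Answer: 42622/14071 ≈ 3.0291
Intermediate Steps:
(-21374 - 21248)/(-14196 + z(125, G(4*0))) = (-21374 - 21248)/(-14196 + 125) = -42622/(-14071) = -42622*(-1/14071) = 42622/14071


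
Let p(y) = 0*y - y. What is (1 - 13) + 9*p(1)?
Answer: -21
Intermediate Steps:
p(y) = -y (p(y) = 0 - y = -y)
(1 - 13) + 9*p(1) = (1 - 13) + 9*(-1*1) = -12 + 9*(-1) = -12 - 9 = -21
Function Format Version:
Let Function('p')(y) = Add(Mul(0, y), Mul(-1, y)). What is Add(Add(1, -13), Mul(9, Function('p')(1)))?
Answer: -21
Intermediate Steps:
Function('p')(y) = Mul(-1, y) (Function('p')(y) = Add(0, Mul(-1, y)) = Mul(-1, y))
Add(Add(1, -13), Mul(9, Function('p')(1))) = Add(Add(1, -13), Mul(9, Mul(-1, 1))) = Add(-12, Mul(9, -1)) = Add(-12, -9) = -21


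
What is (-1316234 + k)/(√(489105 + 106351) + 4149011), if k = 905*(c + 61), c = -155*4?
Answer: -7560033264419/17214291682665 + 29154064*√2326/17214291682665 ≈ -0.43909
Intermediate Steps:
c = -620
k = -505895 (k = 905*(-620 + 61) = 905*(-559) = -505895)
(-1316234 + k)/(√(489105 + 106351) + 4149011) = (-1316234 - 505895)/(√(489105 + 106351) + 4149011) = -1822129/(√595456 + 4149011) = -1822129/(16*√2326 + 4149011) = -1822129/(4149011 + 16*√2326)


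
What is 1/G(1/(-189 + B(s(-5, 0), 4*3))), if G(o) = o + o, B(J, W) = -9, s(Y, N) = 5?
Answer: -99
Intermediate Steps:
G(o) = 2*o
1/G(1/(-189 + B(s(-5, 0), 4*3))) = 1/(2/(-189 - 9)) = 1/(2/(-198)) = 1/(2*(-1/198)) = 1/(-1/99) = -99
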